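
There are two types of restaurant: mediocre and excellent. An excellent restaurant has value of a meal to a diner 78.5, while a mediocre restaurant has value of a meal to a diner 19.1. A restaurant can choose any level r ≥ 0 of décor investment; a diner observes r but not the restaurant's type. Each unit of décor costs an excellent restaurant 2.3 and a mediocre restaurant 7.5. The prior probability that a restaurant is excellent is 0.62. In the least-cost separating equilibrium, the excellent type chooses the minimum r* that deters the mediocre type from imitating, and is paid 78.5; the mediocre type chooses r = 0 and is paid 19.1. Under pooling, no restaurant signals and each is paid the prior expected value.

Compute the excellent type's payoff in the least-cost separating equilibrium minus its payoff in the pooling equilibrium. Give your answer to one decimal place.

Least-cost separating signal: r* solves 19.1 = 78.5 − 7.5·r*, so r* = (78.5 − 19.1)/7.5 = 7.92.
Excellent type's separating payoff: 78.5 − 2.3 × r* = 78.5 − 2.3 × (78.5 − 19.1)/7.5 = 78.5 − 136.62/7.5 = 60.284.
Pooling payoff: 0.62 × 78.5 + 0.38 × 19.1 = 55.928.
Difference: 60.284 − 55.928 = 4.356, i.e. 4.4 to one decimal place.
The excellent type prefers to separate.

4.4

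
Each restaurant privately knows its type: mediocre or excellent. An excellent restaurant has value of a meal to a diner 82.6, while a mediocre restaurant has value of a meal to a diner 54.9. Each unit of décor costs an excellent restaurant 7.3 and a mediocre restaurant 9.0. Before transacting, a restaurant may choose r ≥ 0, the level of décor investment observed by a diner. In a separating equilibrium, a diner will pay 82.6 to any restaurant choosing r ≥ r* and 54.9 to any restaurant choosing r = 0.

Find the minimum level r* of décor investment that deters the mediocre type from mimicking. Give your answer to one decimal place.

3.1

A mediocre restaurant choosing r = 0 receives 54.9.
Imitating at r* instead would pay 82.6 at cost 9.0·r*, netting 82.6 − 9.0·r*.
Indifference: 54.9 = 82.6 − 9.0·r*, so r* = (82.6 − 54.9) / 9.0 ≈ 3.1.
This is the mediocre type's binding incentive-compatibility constraint; any r ≥ 3.1 sustains separation on that side.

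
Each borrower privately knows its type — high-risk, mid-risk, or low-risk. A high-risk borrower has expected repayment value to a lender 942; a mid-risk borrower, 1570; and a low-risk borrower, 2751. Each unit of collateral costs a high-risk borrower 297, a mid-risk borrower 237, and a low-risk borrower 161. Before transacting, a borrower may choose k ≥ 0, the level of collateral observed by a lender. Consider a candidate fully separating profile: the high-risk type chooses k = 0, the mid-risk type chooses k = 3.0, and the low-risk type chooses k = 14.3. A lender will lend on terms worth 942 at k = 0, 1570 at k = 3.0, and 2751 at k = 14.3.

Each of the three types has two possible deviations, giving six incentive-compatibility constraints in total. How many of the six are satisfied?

3

Low-risk (own payoff 2751 − 161×14.3 = 448.7): to k=0 gives 942 → profitable ✗; to k=3.0 gives 1570 − 161×3.0 = 1087 → profitable ✗.
Mid-risk (own payoff 1570 − 237×3.0 = 859): to k=0 gives 942 → profitable ✗; to k=14.3 gives 2751 − 237×14.3 = -638.1 → no gain ✓.
High-risk (own payoff 942): to k=3.0 gives 1570 − 297×3.0 = 679 → no gain ✓; to k=14.3 gives 2751 − 297×14.3 = -1496.1 → no gain ✓.
3 of the 6 constraints hold; not an equilibrium.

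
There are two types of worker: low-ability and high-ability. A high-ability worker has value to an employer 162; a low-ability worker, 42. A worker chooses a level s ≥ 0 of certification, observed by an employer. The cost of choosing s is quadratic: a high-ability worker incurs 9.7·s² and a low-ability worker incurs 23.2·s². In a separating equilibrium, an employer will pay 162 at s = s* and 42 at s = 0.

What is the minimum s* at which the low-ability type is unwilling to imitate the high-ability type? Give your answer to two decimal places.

The low-ability type at s = 0 receives 42; imitating at s* yields 162 − 23.2·s*².
Indifference: 42 = 162 − 23.2·s*², so s*² = (162 − 42) / 23.2 ≈ 5.1724.
s* = √5.1724 ≈ 2.27.

2.27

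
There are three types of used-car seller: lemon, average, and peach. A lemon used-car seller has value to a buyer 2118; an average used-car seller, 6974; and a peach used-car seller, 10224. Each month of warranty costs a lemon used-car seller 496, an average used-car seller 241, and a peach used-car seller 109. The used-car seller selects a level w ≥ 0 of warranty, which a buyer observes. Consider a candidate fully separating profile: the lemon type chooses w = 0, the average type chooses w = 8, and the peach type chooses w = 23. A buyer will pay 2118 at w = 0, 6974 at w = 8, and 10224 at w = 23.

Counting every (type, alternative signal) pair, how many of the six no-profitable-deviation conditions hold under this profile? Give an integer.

Average (own payoff 6974 − 241×8 = 5046): to w=0 gives 2118 → no gain ✓; to w=23 gives 10224 − 241×23 = 4681 → no gain ✓.
Peach (own payoff 10224 − 109×23 = 7717): to w=0 gives 2118 → no gain ✓; to w=8 gives 6974 − 109×8 = 6102 → no gain ✓.
Lemon (own payoff 2118): to w=8 gives 6974 − 496×8 = 3006 → profitable ✗; to w=23 gives 10224 − 496×23 = -1184 → no gain ✓.
5 of the 6 constraints hold; not an equilibrium.

5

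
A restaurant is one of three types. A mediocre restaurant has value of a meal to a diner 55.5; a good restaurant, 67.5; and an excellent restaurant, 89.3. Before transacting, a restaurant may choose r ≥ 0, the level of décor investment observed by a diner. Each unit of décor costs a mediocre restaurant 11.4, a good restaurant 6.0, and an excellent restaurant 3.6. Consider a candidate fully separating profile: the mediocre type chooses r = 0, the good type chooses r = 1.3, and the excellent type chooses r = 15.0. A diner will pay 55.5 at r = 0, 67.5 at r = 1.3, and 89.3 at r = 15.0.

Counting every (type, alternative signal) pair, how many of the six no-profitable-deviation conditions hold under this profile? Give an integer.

Mediocre (own payoff 55.5): to r=1.3 gives 67.5 − 11.4×1.3 = 52.68 → no gain ✓; to r=15.0 gives 89.3 − 11.4×15.0 = -81.7 → no gain ✓.
Excellent (own payoff 89.3 − 3.6×15.0 = 35.3): to r=0 gives 55.5 → profitable ✗; to r=1.3 gives 67.5 − 3.6×1.3 = 62.82 → profitable ✗.
Good (own payoff 67.5 − 6.0×1.3 = 59.7): to r=0 gives 55.5 → no gain ✓; to r=15.0 gives 89.3 − 6.0×15.0 = -0.7 → no gain ✓.
4 of the 6 constraints hold; not an equilibrium.

4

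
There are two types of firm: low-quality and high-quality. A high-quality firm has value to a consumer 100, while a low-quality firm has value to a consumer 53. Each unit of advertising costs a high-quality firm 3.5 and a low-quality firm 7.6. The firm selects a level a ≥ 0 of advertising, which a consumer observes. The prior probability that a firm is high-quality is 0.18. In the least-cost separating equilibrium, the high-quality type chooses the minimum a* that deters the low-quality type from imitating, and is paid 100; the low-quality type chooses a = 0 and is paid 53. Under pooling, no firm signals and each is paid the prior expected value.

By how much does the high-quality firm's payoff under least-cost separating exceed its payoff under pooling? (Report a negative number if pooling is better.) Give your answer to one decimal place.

16.9

Least-cost separating signal: a* solves 53 = 100 − 7.6·a*, so a* = (100 − 53)/7.6 ≈ 6.1842.
High-quality type's separating payoff: 100 − 3.5 × a* = 100 − 3.5 × (100 − 53)/7.6 = 100 − 164.5/7.6 ≈ 78.355.
Pooling payoff: 0.18 × 100 + 0.82 × 53 = 61.46.
Difference: 78.355 − 61.46 = 16.895, i.e. 16.9 to one decimal place.
The high-quality type prefers to separate.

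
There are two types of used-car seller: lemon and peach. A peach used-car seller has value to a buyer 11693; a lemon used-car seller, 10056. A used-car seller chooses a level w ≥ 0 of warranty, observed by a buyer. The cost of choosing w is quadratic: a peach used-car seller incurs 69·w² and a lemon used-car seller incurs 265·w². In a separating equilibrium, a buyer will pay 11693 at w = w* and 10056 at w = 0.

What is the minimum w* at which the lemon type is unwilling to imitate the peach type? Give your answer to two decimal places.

2.49

The lemon type at w = 0 receives 10056; imitating at w* yields 11693 − 265·w*².
Indifference: 10056 = 11693 − 265·w*², so w*² = (11693 − 10056) / 265 ≈ 6.1774.
w* = √6.1774 ≈ 2.49.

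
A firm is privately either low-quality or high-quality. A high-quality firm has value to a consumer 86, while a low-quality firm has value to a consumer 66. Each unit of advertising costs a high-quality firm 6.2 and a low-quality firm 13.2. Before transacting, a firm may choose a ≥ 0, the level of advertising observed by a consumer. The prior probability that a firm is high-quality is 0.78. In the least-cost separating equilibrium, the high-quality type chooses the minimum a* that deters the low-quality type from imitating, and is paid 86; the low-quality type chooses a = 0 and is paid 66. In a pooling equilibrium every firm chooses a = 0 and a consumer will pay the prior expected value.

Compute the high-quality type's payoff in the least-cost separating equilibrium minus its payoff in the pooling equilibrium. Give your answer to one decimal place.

Least-cost separating signal: a* solves 66 = 86 − 13.2·a*, so a* = (86 − 66)/13.2 ≈ 1.5152.
High-quality type's separating payoff: 86 − 6.2 × a* = 86 − 6.2 × (86 − 66)/13.2 = 86 − 124/13.2 ≈ 76.606.
Pooling payoff: 0.78 × 86 + 0.22 × 66 = 81.6.
Difference: 76.606 − 81.6 = -4.994, i.e. -5.0 to one decimal place.
The high-quality type would prefer the pooling outcome.

-5.0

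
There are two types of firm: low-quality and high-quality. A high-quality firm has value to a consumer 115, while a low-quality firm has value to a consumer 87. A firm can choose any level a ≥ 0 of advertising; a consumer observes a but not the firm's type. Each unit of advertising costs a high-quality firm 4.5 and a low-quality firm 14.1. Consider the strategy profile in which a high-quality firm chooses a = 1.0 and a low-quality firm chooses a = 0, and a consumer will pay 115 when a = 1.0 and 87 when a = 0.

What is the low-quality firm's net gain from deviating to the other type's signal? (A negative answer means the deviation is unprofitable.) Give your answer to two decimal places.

13.90

Playing a = 0 the low-quality firm receives 87.
Deviating to a = 1.0 brings payment 115 at cost 14.1 × 1.0 = 14.1, netting 100.9.
Gain from deviating: 100.9 − 87 = 13.90.
The gain is positive, so the low-quality type's incentive-compatibility constraint is violated — this profile is not a separating equilibrium.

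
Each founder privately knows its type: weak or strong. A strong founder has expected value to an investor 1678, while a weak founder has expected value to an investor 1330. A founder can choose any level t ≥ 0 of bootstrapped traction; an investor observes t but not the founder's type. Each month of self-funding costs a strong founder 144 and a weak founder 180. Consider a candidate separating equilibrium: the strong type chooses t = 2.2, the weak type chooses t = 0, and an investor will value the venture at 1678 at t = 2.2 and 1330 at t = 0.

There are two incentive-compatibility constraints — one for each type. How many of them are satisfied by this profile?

Strong type: signal → 1678 − 144 × 2.2 = 1361.2; deviate to 0 → 1330. IC holds (1361.2 ≥ 1330).
Weak type: stay at 0 → 1330; mimic → 1678 − 180 × 2.2 = 1282. IC holds (1330 ≥ 1282).
2 of 2 constraints hold, so this is a separating equilibrium.

2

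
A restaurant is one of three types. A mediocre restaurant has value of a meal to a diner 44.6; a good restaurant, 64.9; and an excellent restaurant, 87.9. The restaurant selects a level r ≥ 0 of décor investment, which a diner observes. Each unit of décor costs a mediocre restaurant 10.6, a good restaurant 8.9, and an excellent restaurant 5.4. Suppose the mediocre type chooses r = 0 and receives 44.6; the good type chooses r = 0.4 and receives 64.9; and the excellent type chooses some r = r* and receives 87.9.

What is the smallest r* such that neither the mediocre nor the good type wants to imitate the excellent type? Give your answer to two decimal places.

Mediocre type (on-path payoff 44.6) won't mimic when 44.6 ≥ 87.9 − 10.6·r*, i.e. r* ≥ 4.08.
Good type (on-path payoff 64.9 − 8.9×0.4 = 61.34) won't mimic when 61.34 ≥ 87.9 − 8.9·r*, i.e. r* ≥ 2.98.
Both must hold, so r* = max(4.08, 2.98) = 4.08. The mediocre type's constraint binds.

4.08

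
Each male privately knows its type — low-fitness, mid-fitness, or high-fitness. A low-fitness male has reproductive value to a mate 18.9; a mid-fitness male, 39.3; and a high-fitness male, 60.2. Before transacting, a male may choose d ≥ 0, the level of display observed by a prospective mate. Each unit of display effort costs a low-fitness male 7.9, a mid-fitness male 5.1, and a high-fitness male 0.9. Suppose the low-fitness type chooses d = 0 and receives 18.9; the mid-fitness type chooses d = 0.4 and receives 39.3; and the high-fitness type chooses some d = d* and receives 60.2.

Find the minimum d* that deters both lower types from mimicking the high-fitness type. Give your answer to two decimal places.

Low-fitness type (on-path payoff 18.9) won't mimic when 18.9 ≥ 60.2 − 7.9·d*, i.e. d* ≥ 5.23.
Mid-fitness type (on-path payoff 39.3 − 5.1×0.4 = 37.26) won't mimic when 37.26 ≥ 60.2 − 5.1·d*, i.e. d* ≥ 4.50.
Both must hold, so d* = max(5.23, 4.50) = 5.23. The low-fitness type's constraint binds.

5.23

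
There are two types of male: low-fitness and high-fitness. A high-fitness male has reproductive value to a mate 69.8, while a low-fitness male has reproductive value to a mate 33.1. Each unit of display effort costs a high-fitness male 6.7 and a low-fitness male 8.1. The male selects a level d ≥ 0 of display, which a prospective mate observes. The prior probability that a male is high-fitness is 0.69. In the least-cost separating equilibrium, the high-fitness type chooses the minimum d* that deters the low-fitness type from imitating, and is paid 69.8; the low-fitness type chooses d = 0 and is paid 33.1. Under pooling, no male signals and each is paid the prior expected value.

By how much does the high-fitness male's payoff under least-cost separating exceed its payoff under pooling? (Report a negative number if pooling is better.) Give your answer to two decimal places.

Least-cost separating signal: d* solves 33.1 = 69.8 − 8.1·d*, so d* = (69.8 − 33.1)/8.1 ≈ 4.5309.
High-fitness type's separating payoff: 69.8 − 6.7 × d* = 69.8 − 6.7 × (69.8 − 33.1)/8.1 = 69.8 − 245.89/8.1 ≈ 39.4432.
Pooling payoff: 0.69 × 69.8 + 0.31 × 33.1 = 58.423.
Difference: 39.4432 − 58.423 = -18.9798, i.e. -18.98 to two decimal places.
The high-fitness type would prefer the pooling outcome.

-18.98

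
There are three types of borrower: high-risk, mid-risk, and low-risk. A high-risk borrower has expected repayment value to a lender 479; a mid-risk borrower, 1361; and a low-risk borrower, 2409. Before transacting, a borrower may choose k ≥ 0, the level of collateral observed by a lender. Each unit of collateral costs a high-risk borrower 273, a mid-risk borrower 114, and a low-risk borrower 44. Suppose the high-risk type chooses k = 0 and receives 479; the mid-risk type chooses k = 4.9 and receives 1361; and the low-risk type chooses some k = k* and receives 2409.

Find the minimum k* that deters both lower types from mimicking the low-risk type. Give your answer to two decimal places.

Mid-risk type (on-path payoff 1361 − 114×4.9 = 802.4) won't mimic when 802.4 ≥ 2409 − 114·k*, i.e. k* ≥ 14.09.
High-risk type (on-path payoff 479) won't mimic when 479 ≥ 2409 − 273·k*, i.e. k* ≥ 7.07.
Both must hold, so k* = max(7.07, 14.09) = 14.09. The mid-risk type's constraint binds.

14.09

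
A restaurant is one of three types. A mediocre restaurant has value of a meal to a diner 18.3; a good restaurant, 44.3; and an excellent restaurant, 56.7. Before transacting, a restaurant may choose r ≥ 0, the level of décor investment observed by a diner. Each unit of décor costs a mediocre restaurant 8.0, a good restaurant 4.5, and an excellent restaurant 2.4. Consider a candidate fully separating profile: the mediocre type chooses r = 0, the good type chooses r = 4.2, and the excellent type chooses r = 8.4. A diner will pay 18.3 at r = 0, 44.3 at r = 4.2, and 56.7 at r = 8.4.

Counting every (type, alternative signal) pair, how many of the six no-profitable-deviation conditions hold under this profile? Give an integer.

6

Excellent (own payoff 56.7 − 2.4×8.4 = 36.54): to r=0 gives 18.3 → no gain ✓; to r=4.2 gives 44.3 − 2.4×4.2 = 34.22 → no gain ✓.
Good (own payoff 44.3 − 4.5×4.2 = 25.4): to r=0 gives 18.3 → no gain ✓; to r=8.4 gives 56.7 − 4.5×8.4 = 18.9 → no gain ✓.
Mediocre (own payoff 18.3): to r=4.2 gives 44.3 − 8.0×4.2 = 10.7 → no gain ✓; to r=8.4 gives 56.7 − 8.0×8.4 = -10.5 → no gain ✓.
6 of the 6 constraints hold; this profile is a separating equilibrium.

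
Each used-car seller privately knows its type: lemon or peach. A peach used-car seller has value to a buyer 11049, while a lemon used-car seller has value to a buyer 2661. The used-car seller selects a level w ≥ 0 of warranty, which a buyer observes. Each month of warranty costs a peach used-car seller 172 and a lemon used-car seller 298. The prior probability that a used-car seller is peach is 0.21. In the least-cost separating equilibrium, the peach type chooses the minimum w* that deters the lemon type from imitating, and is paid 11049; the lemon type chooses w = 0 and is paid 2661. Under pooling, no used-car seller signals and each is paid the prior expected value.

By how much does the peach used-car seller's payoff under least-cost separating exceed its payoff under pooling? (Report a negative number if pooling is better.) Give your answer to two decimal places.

Least-cost separating signal: w* solves 2661 = 11049 − 298·w*, so w* = (11049 − 2661)/298 ≈ 28.1477.
Peach type's separating payoff: 11049 − 172 × w* = 11049 − 172 × (11049 − 2661)/298 = 11049 − 1442736/298 ≈ 6207.6040.
Pooling payoff: 0.21 × 11049 + 0.79 × 2661 = 4422.48.
Difference: 6207.6040 − 4422.48 = 1785.124, i.e. 1785.12 to two decimal places.
The peach type prefers to separate.

1785.12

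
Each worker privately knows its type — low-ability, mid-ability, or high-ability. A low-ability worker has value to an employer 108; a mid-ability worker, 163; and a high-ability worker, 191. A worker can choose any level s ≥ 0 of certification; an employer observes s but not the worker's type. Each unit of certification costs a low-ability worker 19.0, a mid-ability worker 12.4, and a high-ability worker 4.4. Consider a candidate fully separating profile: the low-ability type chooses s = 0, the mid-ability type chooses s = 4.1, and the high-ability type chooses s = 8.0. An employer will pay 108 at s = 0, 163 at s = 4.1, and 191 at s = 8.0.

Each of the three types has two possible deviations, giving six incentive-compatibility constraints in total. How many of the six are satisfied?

Low-ability (own payoff 108): to s=4.1 gives 163 − 19.0×4.1 = 85.1 → no gain ✓; to s=8.0 gives 191 − 19.0×8.0 = 39 → no gain ✓.
High-ability (own payoff 191 − 4.4×8.0 = 155.8): to s=0 gives 108 → no gain ✓; to s=4.1 gives 163 − 4.4×4.1 = 144.96 → no gain ✓.
Mid-ability (own payoff 163 − 12.4×4.1 = 112.16): to s=0 gives 108 → no gain ✓; to s=8.0 gives 191 − 12.4×8.0 = 91.8 → no gain ✓.
6 of the 6 constraints hold; this profile is a separating equilibrium.

6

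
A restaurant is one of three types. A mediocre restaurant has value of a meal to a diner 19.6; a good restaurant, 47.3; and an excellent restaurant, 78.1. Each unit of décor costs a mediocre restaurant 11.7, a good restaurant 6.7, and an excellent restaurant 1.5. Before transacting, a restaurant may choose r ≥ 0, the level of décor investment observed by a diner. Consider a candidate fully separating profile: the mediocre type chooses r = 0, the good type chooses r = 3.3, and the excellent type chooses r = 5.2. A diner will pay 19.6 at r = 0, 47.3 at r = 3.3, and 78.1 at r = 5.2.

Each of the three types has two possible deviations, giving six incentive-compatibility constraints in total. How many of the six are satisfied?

5

Mediocre (own payoff 19.6): to r=3.3 gives 47.3 − 11.7×3.3 = 8.69 → no gain ✓; to r=5.2 gives 78.1 − 11.7×5.2 = 17.26 → no gain ✓.
Good (own payoff 47.3 − 6.7×3.3 = 25.19): to r=0 gives 19.6 → no gain ✓; to r=5.2 gives 78.1 − 6.7×5.2 = 43.26 → profitable ✗.
Excellent (own payoff 78.1 − 1.5×5.2 = 70.3): to r=0 gives 19.6 → no gain ✓; to r=3.3 gives 47.3 − 1.5×3.3 = 42.35 → no gain ✓.
5 of the 6 constraints hold; not an equilibrium.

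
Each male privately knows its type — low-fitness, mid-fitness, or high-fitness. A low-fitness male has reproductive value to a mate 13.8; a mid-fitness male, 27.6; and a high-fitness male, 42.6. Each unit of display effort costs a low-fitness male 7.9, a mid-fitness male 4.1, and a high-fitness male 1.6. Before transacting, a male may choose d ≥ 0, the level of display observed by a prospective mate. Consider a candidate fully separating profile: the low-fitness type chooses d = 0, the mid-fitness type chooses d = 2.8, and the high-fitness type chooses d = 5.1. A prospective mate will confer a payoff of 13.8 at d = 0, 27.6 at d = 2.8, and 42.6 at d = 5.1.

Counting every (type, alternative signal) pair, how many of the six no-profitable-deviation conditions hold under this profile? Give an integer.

5

Mid-fitness (own payoff 27.6 − 4.1×2.8 = 16.12): to d=0 gives 13.8 → no gain ✓; to d=5.1 gives 42.6 − 4.1×5.1 = 21.69 → profitable ✗.
High-fitness (own payoff 42.6 − 1.6×5.1 = 34.44): to d=0 gives 13.8 → no gain ✓; to d=2.8 gives 27.6 − 1.6×2.8 = 23.12 → no gain ✓.
Low-fitness (own payoff 13.8): to d=2.8 gives 27.6 − 7.9×2.8 = 5.48 → no gain ✓; to d=5.1 gives 42.6 − 7.9×5.1 = 2.31 → no gain ✓.
5 of the 6 constraints hold; not an equilibrium.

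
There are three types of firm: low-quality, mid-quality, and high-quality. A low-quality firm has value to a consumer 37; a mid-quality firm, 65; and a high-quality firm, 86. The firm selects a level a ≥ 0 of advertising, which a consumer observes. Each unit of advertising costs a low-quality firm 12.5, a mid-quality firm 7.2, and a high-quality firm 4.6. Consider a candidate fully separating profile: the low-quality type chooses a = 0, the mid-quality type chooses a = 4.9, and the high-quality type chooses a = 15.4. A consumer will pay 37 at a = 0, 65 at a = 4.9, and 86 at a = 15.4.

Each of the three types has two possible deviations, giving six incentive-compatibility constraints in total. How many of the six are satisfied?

3

Low-quality (own payoff 37): to a=4.9 gives 65 − 12.5×4.9 = 3.75 → no gain ✓; to a=15.4 gives 86 − 12.5×15.4 = -106.5 → no gain ✓.
High-quality (own payoff 86 − 4.6×15.4 = 15.16): to a=0 gives 37 → profitable ✗; to a=4.9 gives 65 − 4.6×4.9 = 42.46 → profitable ✗.
Mid-quality (own payoff 65 − 7.2×4.9 = 29.72): to a=0 gives 37 → profitable ✗; to a=15.4 gives 86 − 7.2×15.4 = -24.88 → no gain ✓.
3 of the 6 constraints hold; not an equilibrium.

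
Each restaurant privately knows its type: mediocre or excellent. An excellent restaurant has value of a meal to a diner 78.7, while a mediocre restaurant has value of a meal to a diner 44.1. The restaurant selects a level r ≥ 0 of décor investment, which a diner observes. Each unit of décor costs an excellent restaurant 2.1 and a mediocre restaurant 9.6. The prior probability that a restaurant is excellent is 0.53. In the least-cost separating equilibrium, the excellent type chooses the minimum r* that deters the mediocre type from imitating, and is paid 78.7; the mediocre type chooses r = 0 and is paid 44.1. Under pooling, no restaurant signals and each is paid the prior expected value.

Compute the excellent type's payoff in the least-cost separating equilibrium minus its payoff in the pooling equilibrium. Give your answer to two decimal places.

8.69

Least-cost separating signal: r* solves 44.1 = 78.7 − 9.6·r*, so r* = (78.7 − 44.1)/9.6 ≈ 3.6042.
Excellent type's separating payoff: 78.7 − 2.1 × r* = 78.7 − 2.1 × (78.7 − 44.1)/9.6 = 78.7 − 72.66/9.6 ≈ 71.1313.
Pooling payoff: 0.53 × 78.7 + 0.47 × 44.1 = 62.438.
Difference: 71.1313 − 62.438 = 8.6933, i.e. 8.69 to two decimal places.
The excellent type prefers to separate.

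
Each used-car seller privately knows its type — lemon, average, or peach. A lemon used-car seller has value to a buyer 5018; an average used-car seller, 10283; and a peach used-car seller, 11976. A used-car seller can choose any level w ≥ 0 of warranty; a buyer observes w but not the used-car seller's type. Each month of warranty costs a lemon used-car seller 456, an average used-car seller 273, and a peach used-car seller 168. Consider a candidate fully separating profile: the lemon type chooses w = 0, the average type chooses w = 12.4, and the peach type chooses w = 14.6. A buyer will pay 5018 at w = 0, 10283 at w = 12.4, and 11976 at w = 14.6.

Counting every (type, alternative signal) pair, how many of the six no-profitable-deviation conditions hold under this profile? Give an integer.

Average (own payoff 10283 − 273×12.4 = 6897.8): to w=0 gives 5018 → no gain ✓; to w=14.6 gives 11976 − 273×14.6 = 7990.2 → profitable ✗.
Peach (own payoff 11976 − 168×14.6 = 9523.2): to w=0 gives 5018 → no gain ✓; to w=12.4 gives 10283 − 168×12.4 = 8199.8 → no gain ✓.
Lemon (own payoff 5018): to w=12.4 gives 10283 − 456×12.4 = 4628.6 → no gain ✓; to w=14.6 gives 11976 − 456×14.6 = 5318.4 → profitable ✗.
4 of the 6 constraints hold; not an equilibrium.

4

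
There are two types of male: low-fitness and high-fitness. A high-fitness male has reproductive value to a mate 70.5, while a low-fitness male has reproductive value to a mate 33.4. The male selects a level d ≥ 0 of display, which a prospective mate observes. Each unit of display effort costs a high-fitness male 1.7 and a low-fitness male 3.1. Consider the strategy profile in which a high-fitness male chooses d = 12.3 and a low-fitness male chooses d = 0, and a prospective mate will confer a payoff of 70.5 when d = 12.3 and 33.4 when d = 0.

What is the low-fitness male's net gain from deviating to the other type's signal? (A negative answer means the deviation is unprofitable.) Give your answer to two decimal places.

-1.03

Playing d = 0 the low-fitness male receives 33.4.
Deviating to d = 12.3 brings payment 70.5 at cost 3.1 × 12.3 = 38.13, netting 32.37.
Gain from deviating: 32.37 − 33.4 = -1.03.
The gain is negative, so the low-fitness type's incentive-compatibility constraint is satisfied.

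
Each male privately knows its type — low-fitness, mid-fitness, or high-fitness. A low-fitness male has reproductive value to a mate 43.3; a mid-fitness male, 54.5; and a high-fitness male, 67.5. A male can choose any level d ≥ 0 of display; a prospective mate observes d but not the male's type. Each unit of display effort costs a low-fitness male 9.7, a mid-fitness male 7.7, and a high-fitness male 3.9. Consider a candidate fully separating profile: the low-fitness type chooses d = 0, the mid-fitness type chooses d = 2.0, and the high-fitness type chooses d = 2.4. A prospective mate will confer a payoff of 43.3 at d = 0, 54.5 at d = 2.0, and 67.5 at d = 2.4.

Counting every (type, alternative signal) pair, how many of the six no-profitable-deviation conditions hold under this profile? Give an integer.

3

High-fitness (own payoff 67.5 − 3.9×2.4 = 58.14): to d=0 gives 43.3 → no gain ✓; to d=2.0 gives 54.5 − 3.9×2.0 = 46.7 → no gain ✓.
Mid-fitness (own payoff 54.5 − 7.7×2.0 = 39.1): to d=0 gives 43.3 → profitable ✗; to d=2.4 gives 67.5 − 7.7×2.4 = 49.02 → profitable ✗.
Low-fitness (own payoff 43.3): to d=2.0 gives 54.5 − 9.7×2.0 = 35.1 → no gain ✓; to d=2.4 gives 67.5 − 9.7×2.4 = 44.22 → profitable ✗.
3 of the 6 constraints hold; not an equilibrium.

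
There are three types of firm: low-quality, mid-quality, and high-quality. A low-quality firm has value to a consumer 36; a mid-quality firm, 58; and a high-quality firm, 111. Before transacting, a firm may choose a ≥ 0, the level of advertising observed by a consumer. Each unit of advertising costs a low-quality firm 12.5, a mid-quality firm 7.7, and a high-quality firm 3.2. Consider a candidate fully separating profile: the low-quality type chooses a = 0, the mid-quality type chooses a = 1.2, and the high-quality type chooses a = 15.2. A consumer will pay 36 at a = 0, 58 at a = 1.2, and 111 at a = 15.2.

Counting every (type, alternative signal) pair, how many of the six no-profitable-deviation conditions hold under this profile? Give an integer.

Low-quality (own payoff 36): to a=1.2 gives 58 − 12.5×1.2 = 43 → profitable ✗; to a=15.2 gives 111 − 12.5×15.2 = -79 → no gain ✓.
High-quality (own payoff 111 − 3.2×15.2 = 62.36): to a=0 gives 36 → no gain ✓; to a=1.2 gives 58 − 3.2×1.2 = 54.16 → no gain ✓.
Mid-quality (own payoff 58 − 7.7×1.2 = 48.76): to a=0 gives 36 → no gain ✓; to a=15.2 gives 111 − 7.7×15.2 = -6.04 → no gain ✓.
5 of the 6 constraints hold; not an equilibrium.

5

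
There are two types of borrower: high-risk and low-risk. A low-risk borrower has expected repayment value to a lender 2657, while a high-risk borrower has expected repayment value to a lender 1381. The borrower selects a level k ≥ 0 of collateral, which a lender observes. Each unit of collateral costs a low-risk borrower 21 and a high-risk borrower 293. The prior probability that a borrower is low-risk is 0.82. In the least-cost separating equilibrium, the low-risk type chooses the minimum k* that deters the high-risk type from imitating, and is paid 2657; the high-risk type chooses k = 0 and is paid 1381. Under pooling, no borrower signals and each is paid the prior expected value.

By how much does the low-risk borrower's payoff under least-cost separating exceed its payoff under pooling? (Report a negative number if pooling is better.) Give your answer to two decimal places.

138.23

Least-cost separating signal: k* solves 1381 = 2657 − 293·k*, so k* = (2657 − 1381)/293 ≈ 4.3549.
Low-risk type's separating payoff: 2657 − 21 × k* = 2657 − 21 × (2657 − 1381)/293 = 2657 − 26796/293 ≈ 2565.5461.
Pooling payoff: 0.82 × 2657 + 0.18 × 1381 = 2427.32.
Difference: 2565.5461 − 2427.32 = 138.2261, i.e. 138.23 to two decimal places.
The low-risk type prefers to separate.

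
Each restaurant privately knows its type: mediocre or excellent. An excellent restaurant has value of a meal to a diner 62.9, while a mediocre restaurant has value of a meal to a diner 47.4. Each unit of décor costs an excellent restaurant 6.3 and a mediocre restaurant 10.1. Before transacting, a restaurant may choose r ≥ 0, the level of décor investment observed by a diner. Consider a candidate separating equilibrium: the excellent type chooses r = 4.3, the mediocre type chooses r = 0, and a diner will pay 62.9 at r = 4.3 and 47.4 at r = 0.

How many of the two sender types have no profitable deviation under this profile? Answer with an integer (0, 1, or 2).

Excellent type: signal → 62.9 − 6.3 × 4.3 = 35.81; deviate to 0 → 47.4. IC fails (35.81 < 47.4).
Mediocre type: stay at 0 → 47.4; mimic → 62.9 − 10.1 × 4.3 = 19.47. IC holds (47.4 ≥ 19.47).
1 of 2 constraints hold, so this profile is not an equilibrium.

1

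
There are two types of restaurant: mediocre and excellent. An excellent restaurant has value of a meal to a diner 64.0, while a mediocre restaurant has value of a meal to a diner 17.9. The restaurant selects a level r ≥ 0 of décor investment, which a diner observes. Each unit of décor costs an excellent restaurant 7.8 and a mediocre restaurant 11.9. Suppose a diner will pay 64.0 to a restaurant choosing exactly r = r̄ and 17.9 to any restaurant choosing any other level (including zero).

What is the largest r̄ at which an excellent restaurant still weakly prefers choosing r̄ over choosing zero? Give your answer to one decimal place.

5.9

Choosing r̄ yields the excellent type 64.0 − 7.8·r̄; choosing zero yields 17.9.
The excellent type is indifferent at 64.0 − 7.8·r̄ = 17.9, i.e. r̄ = (64.0 − 17.9) / 7.8 ≈ 5.9.
For any r̄ above 5.9 the excellent type would rather pool at zero, so separation collapses.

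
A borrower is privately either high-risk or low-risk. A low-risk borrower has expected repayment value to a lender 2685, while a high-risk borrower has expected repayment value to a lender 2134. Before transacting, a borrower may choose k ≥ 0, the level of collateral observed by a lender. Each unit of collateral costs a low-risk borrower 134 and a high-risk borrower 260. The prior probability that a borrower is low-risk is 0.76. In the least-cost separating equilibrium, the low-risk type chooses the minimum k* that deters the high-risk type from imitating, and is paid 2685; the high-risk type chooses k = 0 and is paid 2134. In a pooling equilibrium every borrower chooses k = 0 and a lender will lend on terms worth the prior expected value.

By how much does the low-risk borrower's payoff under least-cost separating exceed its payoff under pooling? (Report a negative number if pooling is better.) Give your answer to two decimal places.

-151.74

Least-cost separating signal: k* solves 2134 = 2685 − 260·k*, so k* = (2685 − 2134)/260 ≈ 2.1192.
Low-risk type's separating payoff: 2685 − 134 × k* = 2685 − 134 × (2685 − 2134)/260 = 2685 − 73834/260 ≈ 2401.0231.
Pooling payoff: 0.76 × 2685 + 0.24 × 2134 = 2552.76.
Difference: 2401.0231 − 2552.76 = -151.7369, i.e. -151.74 to two decimal places.
The low-risk type would prefer the pooling outcome.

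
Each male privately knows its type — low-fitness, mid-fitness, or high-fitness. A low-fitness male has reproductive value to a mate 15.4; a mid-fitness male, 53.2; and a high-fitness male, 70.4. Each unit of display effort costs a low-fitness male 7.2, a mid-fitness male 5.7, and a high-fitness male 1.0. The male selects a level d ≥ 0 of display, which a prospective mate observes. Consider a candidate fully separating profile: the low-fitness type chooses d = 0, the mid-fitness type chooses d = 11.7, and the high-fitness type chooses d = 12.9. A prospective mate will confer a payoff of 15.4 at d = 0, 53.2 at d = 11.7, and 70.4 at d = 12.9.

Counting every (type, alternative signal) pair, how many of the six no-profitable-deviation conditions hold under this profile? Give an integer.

Low-fitness (own payoff 15.4): to d=11.7 gives 53.2 − 7.2×11.7 = -31.04 → no gain ✓; to d=12.9 gives 70.4 − 7.2×12.9 = -22.48 → no gain ✓.
Mid-fitness (own payoff 53.2 − 5.7×11.7 = -13.49): to d=0 gives 15.4 → profitable ✗; to d=12.9 gives 70.4 − 5.7×12.9 = -3.13 → profitable ✗.
High-fitness (own payoff 70.4 − 1.0×12.9 = 57.5): to d=0 gives 15.4 → no gain ✓; to d=11.7 gives 53.2 − 1.0×11.7 = 41.5 → no gain ✓.
4 of the 6 constraints hold; not an equilibrium.

4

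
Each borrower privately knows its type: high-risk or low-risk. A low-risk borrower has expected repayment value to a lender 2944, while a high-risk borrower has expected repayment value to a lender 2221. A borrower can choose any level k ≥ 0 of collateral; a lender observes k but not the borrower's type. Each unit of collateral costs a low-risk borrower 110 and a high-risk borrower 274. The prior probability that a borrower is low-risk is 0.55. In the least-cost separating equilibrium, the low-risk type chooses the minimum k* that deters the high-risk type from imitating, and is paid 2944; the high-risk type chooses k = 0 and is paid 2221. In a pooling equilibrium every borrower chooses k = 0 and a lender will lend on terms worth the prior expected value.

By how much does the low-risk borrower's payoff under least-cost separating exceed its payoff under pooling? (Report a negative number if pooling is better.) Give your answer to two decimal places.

Least-cost separating signal: k* solves 2221 = 2944 − 274·k*, so k* = (2944 − 2221)/274 ≈ 2.6387.
Low-risk type's separating payoff: 2944 − 110 × k* = 2944 − 110 × (2944 − 2221)/274 = 2944 − 79530/274 ≈ 2653.7445.
Pooling payoff: 0.55 × 2944 + 0.45 × 2221 = 2618.65.
Difference: 2653.7445 − 2618.65 = 35.0945, i.e. 35.09 to two decimal places.
The low-risk type prefers to separate.

35.09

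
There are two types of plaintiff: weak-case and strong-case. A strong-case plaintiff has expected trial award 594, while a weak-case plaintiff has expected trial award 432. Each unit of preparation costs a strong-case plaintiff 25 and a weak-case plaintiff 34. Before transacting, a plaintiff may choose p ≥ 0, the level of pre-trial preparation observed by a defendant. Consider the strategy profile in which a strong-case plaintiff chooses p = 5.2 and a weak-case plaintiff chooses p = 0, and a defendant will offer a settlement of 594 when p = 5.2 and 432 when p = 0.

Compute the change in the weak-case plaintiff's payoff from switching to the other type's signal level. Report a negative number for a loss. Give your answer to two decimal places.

Playing p = 0 the weak-case plaintiff receives 432.
Deviating to p = 5.2 brings payment 594 at cost 34 × 5.2 = 176.8, netting 417.2.
Gain from deviating: 417.2 − 432 = -14.80.
The gain is negative, so the weak-case type's incentive-compatibility constraint is satisfied.

-14.80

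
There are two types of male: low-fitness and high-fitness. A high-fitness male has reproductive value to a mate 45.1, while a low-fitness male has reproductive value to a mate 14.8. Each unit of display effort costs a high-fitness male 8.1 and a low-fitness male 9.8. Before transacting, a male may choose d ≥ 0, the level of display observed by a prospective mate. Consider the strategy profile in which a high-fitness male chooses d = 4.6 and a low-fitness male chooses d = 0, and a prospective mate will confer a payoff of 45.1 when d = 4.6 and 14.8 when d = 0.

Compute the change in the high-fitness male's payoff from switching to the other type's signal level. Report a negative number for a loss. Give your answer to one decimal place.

Playing d = 4.6 the high-fitness male receives 45.1 − 8.1 × 4.6 = 7.84.
Deviating to d = 0 yields 14.8 instead.
Gain from deviating: 14.8 − 7.84 = 6.96, i.e. 7.0 to one decimal place.
The gain is positive, so the high-fitness type's incentive-compatibility constraint is violated — this profile is not a separating equilibrium.

7.0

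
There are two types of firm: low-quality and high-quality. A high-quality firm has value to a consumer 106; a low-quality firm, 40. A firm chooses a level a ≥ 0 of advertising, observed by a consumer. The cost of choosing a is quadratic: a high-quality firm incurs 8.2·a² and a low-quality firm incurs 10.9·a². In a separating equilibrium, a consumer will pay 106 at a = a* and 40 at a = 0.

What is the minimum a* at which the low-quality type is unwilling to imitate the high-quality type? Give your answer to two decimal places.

The low-quality type at a = 0 receives 40; imitating at a* yields 106 − 10.9·a*².
Indifference: 40 = 106 − 10.9·a*², so a*² = (106 − 40) / 10.9 ≈ 6.0550.
a* = √6.0550 ≈ 2.46.

2.46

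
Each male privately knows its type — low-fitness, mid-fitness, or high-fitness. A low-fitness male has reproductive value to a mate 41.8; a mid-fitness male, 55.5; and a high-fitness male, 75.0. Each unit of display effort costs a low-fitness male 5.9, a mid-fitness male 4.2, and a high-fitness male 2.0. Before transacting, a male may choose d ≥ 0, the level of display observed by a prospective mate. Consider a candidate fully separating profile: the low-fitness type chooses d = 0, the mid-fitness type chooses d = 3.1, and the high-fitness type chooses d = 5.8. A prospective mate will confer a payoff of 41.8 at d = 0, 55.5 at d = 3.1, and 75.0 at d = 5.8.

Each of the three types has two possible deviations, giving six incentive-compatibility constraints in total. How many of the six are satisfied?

5

High-fitness (own payoff 75.0 − 2.0×5.8 = 63.4): to d=0 gives 41.8 → no gain ✓; to d=3.1 gives 55.5 − 2.0×3.1 = 49.3 → no gain ✓.
Low-fitness (own payoff 41.8): to d=3.1 gives 55.5 − 5.9×3.1 = 37.21 → no gain ✓; to d=5.8 gives 75.0 − 5.9×5.8 = 40.78 → no gain ✓.
Mid-fitness (own payoff 55.5 − 4.2×3.1 = 42.48): to d=0 gives 41.8 → no gain ✓; to d=5.8 gives 75.0 − 4.2×5.8 = 50.64 → profitable ✗.
5 of the 6 constraints hold; not an equilibrium.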